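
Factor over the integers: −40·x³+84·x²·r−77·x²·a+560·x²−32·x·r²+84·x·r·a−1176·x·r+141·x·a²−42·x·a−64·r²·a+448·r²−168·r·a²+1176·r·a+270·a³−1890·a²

Group: 8·x·(−5·x²+8·x·r−19·x·a+70·x+16·r·a−112·r−18·a²+126·a) + (−4·r−15·a)·(−5·x²+8·x·r−19·x·a+70·x+16·r·a−112·r−18·a²+126·a); both groups contain (−5·x²+8·x·r−19·x·a+70·x+16·r·a−112·r−18·a²+126·a), so (8·x−4·r−15·a) is a factor with cofactor −5·x²+8·x·r−19·x·a+70·x+16·r·a−112·r−18·a²+126·a.
The cofactor groups again: −5·x²+8·x·r−19·x·a+70·x+16·r·a−112·r−18·a²+126·a = −5·x·(x+2·a−14) + (8·r−9·a)·(x+2·a−14); both groups contain (x+2·a−14), giving −(5·x−8·r+9·a)·(x+2·a−14).

−(8·x−4·r−15·a)·(x+2·a−14)·(5·x−8·r+9·a)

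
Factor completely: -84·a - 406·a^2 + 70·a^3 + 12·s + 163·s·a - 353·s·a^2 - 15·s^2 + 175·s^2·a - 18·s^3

-(9·s - 2·a + 12)·(2·s - 5·a - 1)·(s - 7·a)

Group: 9·s·(-2·s^2 + 19·s·a + s - 35·a^2 - 7·a) + (-2·a + 12)·(-2·s^2 + 19·s·a + s - 35·a^2 - 7·a); both groups contain (-2·s^2 + 19·s·a + s - 35·a^2 - 7·a), so (9·s - 2·a + 12) is a factor with cofactor -2·s^2 + 19·s·a + s - 35·a^2 - 7·a.
The cofactor groups again: -2·s^2 + 19·s·a + s - 35·a^2 - 7·a = -2·s·(s - 7·a) + (5·a + 1)·(s - 7·a); both groups contain (s - 7·a), giving -(2·s - 5·a - 1)·(s - 7·a).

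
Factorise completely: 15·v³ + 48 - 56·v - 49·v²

By the rational root theorem, v = -4/3 is a root, so (3·v + 4) divides it; the quotient is 5·v² - 23·v + 12.
The remaining quadratic factors as (5·v - 3)(v - 4).

(3·v + 4)·(5·v - 3)·(v - 4)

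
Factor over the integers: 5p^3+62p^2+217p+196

By the rational root theorem, p = -7/5 is a root, so (5p+7) is a factor; dividing leaves p^2+11p+28.
The remaining quadratic factors as (p+4)(p+7).

(5p+7)(p+4)(p+7)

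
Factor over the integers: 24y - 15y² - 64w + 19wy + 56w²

Group: 8w(7w + 5y - 8) - 3y(7w + 5y - 8); both groups contain (7w + 5y - 8).

(7w + 5y - 8)(8w - 3y)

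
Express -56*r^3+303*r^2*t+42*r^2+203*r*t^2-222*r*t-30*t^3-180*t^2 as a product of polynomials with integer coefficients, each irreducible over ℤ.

Group: 7*r*(-8*r^2+49*r*t+6*r-6*t^2-36*t) + 5*t*(-8*r^2+49*r*t+6*r-6*t^2-36*t); both groups contain (-8*r^2+49*r*t+6*r-6*t^2-36*t), so (7*r+5*t) is a factor with cofactor -8*r^2+49*r*t+6*r-6*t^2-36*t.
The cofactor groups again: -8*r^2+49*r*t+6*r-6*t^2-36*t = -r*(8*r-t-6) + 6*t*(8*r-t-6); both groups contain (8*r-t-6), giving -(r-6*t)*(8*r-t-6).

-(7*r+5*t)*(8*r-t-6)*(r-6*t)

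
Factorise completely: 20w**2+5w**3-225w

5w(w+9)(w-5)

Pull out the common factor 5w, then factor the remaining trinomial.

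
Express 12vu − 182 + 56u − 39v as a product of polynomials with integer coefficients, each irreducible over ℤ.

(3v + 14)(4u − 13)

Group as (12vu − 39v) + (56u − 182) = 3v(4u − 13) + 14(4u − 13).
Both groups share the factor (4u − 13).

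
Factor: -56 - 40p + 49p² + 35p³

Group as (35p³ - 40p) + (49p² - 56) = 5p(7p² - 8) + 7(7p² - 8).
Both groups share the factor (7p² - 8).

(5p + 7)(7p² - 8)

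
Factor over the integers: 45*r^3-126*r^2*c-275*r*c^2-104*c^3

(3*r-13*c)*(15*r+8*c)*(r+c)

Group: 15*r*(3*r^2-10*r*c-13*c^2) + 8*c*(3*r^2-10*r*c-13*c^2); both groups contain (3*r^2-10*r*c-13*c^2), so (15*r+8*c) is a factor with cofactor 3*r^2-10*r*c-13*c^2.
The cofactor groups again: 3*r^2-10*r*c-13*c^2 = r*(3*r-13*c) + c*(3*r-13*c); both groups contain (3*r-13*c), giving (r+c)*(3*r-13*c).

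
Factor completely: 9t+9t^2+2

(3t+1)(3t+2)

Need a pair with product 9·2 = 18 and sum 9: that's 3 and 6.
Split the middle term: 9t^2+3t + 6t+2 = 3t(3t+1) + 2(3t+1).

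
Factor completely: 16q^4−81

(2q)⁴ − (3)⁴ = ((2q)² − (3)²)((2q)² + (3)²); the first factor splits again, the second (4q^2+9) is irreducible.

(2q+3)(2q−3)(4q^2+9)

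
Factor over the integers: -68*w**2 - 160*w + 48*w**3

Pull out the common factor 4*w, then factor the remaining trinomial.

4*w*(3*w - 8)*(4*w + 5)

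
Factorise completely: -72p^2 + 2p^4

Every term has a factor of 2p^2. Then p^2 - 36 = (p)² − (6)².

2p^2(p + 6)(p - 6)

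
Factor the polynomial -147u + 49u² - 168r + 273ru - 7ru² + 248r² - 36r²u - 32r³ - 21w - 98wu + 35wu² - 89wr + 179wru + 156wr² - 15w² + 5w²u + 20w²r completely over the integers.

(5w - r + 7)(4r + u - 3)(w + 8r + 7u)

Group: 5w(4wr + wu - 3w + 32r² + 36ru - 24r + 7u² - 21u) + (-r + 7)(4wr + wu - 3w + 32r² + 36ru - 24r + 7u² - 21u); both groups contain (4wr + wu - 3w + 32r² + 36ru - 24r + 7u² - 21u), so (5w - r + 7) is a factor with cofactor 4wr + wu - 3w + 32r² + 36ru - 24r + 7u² - 21u.
The cofactor groups again: 4wr + wu - 3w + 32r² + 36ru - 24r + 7u² - 21u = w(4r + u - 3) + (8r + 7u)(4r + u - 3); both groups contain (4r + u - 3), giving (w + 8r + 7u)(4r + u - 3).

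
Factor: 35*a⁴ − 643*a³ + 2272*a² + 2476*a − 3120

Trying the rational-root candidates, a = 13 is a root, so (a − 13) is a factor; dividing leaves 35*a³ − 188*a² − 172*a + 240.
Then a = 6 is a root, giving the factor (a − 6) and quotient 35*a² + 22*a − 40.
The remaining quadratic factors as (7*a + 10)(5*a − 4).

(5*a − 4)*(7*a + 10)*(a − 13)*(a − 6)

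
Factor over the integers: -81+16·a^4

(2·a+3)·(2·a-3)·(4·a^2+9)

Write as (4·a^2)² − (9)², then factor 4·a^2-9 once more.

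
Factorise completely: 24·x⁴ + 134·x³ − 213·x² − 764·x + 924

Trying the rational-root candidates, x = −11/4 is a root, so (4·x + 11) divides it; the quotient is 6·x³ + 17·x² − 100·x + 84.
Continuing, x = 7/6 is a root, giving the factor (6·x − 7) and quotient x² + 4·x − 12.
The remaining quadratic factors as (x − 2)(x + 6).

(4·x + 11)·(6·x − 7)·(x + 6)·(x − 2)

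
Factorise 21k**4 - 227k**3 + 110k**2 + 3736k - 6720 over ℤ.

Among the possible rational roots, k = 8 is a root, so (k - 8) divides it; the quotient is 21k**3 - 59k**2 - 362k + 840.
Continuing, k = 14/3 is a root, so (3k - 14) is a factor; dividing leaves 7k**2 + 13k - 60.
The remaining quadratic factors as (k + 4)(7k - 15).

(3k - 14)(7k - 15)(k + 4)(k - 8)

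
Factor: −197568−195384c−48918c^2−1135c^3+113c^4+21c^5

(3c+8)(7c+12)(c−14)(c^2+15c+147)

Trying the rational-root candidates, c = −8/3 is a root, so (3c+8) is a factor; dividing leaves 7c^4+19c^3−429c^2−15162c−24696.
Next, c = 14 is a root, so (c−14) divides it; the quotient is 7c^3+117c^2+1209c+1764.
Continuing, c = −12/7 is a root, giving the factor (7c+12) and quotient c^2+15c+147.
The quadratic c^2+15c+147 has discriminant −363 < 0 and is irreducible over ℤ.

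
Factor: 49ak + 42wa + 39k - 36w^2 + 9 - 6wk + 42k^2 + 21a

Group: -6w(6w - 7a - 6k - 3) + (-7k - 3)(6w - 7a - 6k - 3); both groups contain (6w - 7a - 6k - 3).

-(6w - 7a - 6k - 3)(6w + 7k + 3)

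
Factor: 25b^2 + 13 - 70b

Need a pair with product 25·13 = 325 and sum -70: that's -65 and -5.
Split the middle term: 25b^2 - 65b - 5b + 13 = 5b(5b - 13) - (5b - 13).

(5b - 1)(5b - 13)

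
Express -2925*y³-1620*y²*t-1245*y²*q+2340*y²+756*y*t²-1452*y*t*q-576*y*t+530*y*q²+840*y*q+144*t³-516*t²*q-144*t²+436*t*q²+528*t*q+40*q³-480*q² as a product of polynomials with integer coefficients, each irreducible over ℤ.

Group: 15*y*(-195*y²-186*y*t+47*y*q+156*y-24*t²+46*t*q+24*t+4*q²-48*q) + (-6*t+10*q)*(-195*y²-186*y*t+47*y*q+156*y-24*t²+46*t*q+24*t+4*q²-48*q); both groups contain (-195*y²-186*y*t+47*y*q+156*y-24*t²+46*t*q+24*t+4*q²-48*q), so (15*y-6*t+10*q) is a factor with cofactor -195*y²-186*y*t+47*y*q+156*y-24*t²+46*t*q+24*t+4*q²-48*q.
The cofactor groups again: -195*y²-186*y*t+47*y*q+156*y-24*t²+46*t*q+24*t+4*q²-48*q = -13*y*(15*y+12*t+q-12) + (-2*t+4*q)*(15*y+12*t+q-12); both groups contain (15*y+12*t+q-12), giving -(13*y+2*t-4*q)*(15*y+12*t+q-12).

-(13*y+2*t-4*q)*(15*y-6*t+10*q)*(15*y+12*t+q-12)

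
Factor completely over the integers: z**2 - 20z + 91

(z - 13)(z - 7)

Two integers with product 91 and sum -20 are -13 and -7.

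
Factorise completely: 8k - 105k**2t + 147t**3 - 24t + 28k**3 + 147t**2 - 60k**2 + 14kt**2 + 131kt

(4k - 7t - 8)(7k + 7t - 1)(k - 3t)

Group: 7k(4k**2 - 19kt - 8k + 21t**2 + 24t) + (7t - 1)(4k**2 - 19kt - 8k + 21t**2 + 24t); both groups contain (4k**2 - 19kt - 8k + 21t**2 + 24t), so (7k + 7t - 1) is a factor with cofactor 4k**2 - 19kt - 8k + 21t**2 + 24t.
The cofactor groups again: 4k**2 - 19kt - 8k + 21t**2 + 24t = k(4k - 7t - 8) - 3t(4k - 7t - 8); both groups contain (4k - 7t - 8), giving (k - 3t)(4k - 7t - 8).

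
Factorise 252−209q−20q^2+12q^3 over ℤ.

By the rational root theorem, q = −4 is a root, so (q+4) divides it; the quotient is 12q^2−68q+63.
The remaining quadratic factors as (6q−7)(2q−9).

(2q−9)(6q−7)(q+4)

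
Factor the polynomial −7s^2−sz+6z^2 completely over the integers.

−(7s−6z)(s+z)

Group: −s(7s−6z) − z(7s−6z); both groups contain (7s−6z).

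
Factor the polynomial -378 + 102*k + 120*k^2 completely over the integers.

Pull out the common factor 6, then factor the remaining trinomial.

6*(4*k + 9)*(5*k - 7)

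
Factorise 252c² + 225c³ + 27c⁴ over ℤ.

9c²(3c + 4)(c + 7)

Pull out the common factor 9c², then factor the remaining trinomial.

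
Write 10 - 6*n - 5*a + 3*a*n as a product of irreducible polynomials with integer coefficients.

Group as (3*a*n - 5*a) + (-6*n + 10) = a*(3*n - 5) - 2*(3*n - 5).
Both groups share the factor (3*n - 5).

(3*n - 5)*(a - 2)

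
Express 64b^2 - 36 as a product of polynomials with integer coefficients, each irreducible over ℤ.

Every term has a factor of 4. Then 16b^2 - 9 = (4b)² − (3)².

4(4b + 3)(4b - 3)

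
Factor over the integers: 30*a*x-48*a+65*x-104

Group as (30*a*x-48*a) + (65*x-104) = 6*a*(5*x-8) + 13*(5*x-8).
Both groups share the factor (5*x-8).

(5*x-8)*(6*a+13)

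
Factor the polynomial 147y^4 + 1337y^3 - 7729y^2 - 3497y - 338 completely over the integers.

(3y - 13)(7y + 1)(7y + 2)(y + 13)

By the rational root theorem, y = -1/7 is a root, so (7y + 1) divides it; the quotient is 21y^3 + 188y^2 - 1131y - 338.
Then y = -13 is a root, giving the factor (y + 13) and quotient 21y^2 - 85y - 26.
The remaining quadratic factors as (3y - 13)(7y + 2).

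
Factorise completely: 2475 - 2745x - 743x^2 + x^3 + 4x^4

Testing divisors of the constant over divisors of the leading coefficient, x = -11 is a root, giving the factor (x + 11) and quotient 4x^3 - 43x^2 - 270x + 225.
Continuing, x = 15 is a root, so (x - 15) divides it; the quotient is 4x^2 + 17x - 15.
The remaining quadratic factors as (x + 5)(4x - 3).

(4x - 3)(x + 11)(x + 5)(x - 15)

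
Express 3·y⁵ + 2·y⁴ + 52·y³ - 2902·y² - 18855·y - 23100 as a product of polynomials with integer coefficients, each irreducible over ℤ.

By the rational root theorem, y = 11 is a root, so (y - 11) divides it; the quotient is 3·y⁴ + 35·y³ + 437·y² + 1905·y + 2100.
Next, y = -4 is a root, so (y + 4) is a factor; dividing leaves 3·y³ + 23·y² + 345·y + 525.
Then y = -5/3 is a root, so (3·y + 5) is a factor; dividing leaves y² + 6·y + 105.
The quadratic y² + 6·y + 105 has discriminant -384 < 0 and is irreducible over ℤ.

(3·y + 5)·(y + 4)·(y - 11)·(y² + 6·y + 105)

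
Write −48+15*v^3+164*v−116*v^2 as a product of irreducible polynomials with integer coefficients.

(3*v−4)*(5*v−2)*(v−6)

Trying the rational-root candidates, v = 6 is a root, giving the factor (v−6) and quotient 15*v^2−26*v+8.
The remaining quadratic factors as (5*v−2)(3*v−4).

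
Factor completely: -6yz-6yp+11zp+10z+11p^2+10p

-(6y-11p-10)(z+p)

Group: -z(6y-11p-10) - p(6y-11p-10); both groups contain (6y-11p-10).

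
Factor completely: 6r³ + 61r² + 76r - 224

(2r + 7)(3r - 4)(r + 8)

Among the possible rational roots, r = 4/3 is a root, giving the factor (3r - 4) and quotient 2r² + 23r + 56.
The remaining quadratic factors as (r + 8)(2r + 7).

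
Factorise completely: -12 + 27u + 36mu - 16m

(4m + 3)(9u - 4)

Group as (36mu - 16m) + (27u - 12) = 4m(9u - 4) + 3(9u - 4).
Both groups share the factor (9u - 4).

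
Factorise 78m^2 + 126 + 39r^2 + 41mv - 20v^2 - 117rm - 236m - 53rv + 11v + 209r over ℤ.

(13r - 13m + 4v + 9)(3r - 6m - 5v + 14)

Group: 3r(13r - 13m + 4v + 9) + (-6m - 5v + 14)(13r - 13m + 4v + 9); both groups contain (13r - 13m + 4v + 9).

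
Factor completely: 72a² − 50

2(6a + 5)(6a − 5)

Pull out the common factor 2; 36a² − 25 is a difference of squares.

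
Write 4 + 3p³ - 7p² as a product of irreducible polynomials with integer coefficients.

(3p + 2)(p - 1)(p - 2)

By the rational root theorem, p = -2/3 is a root, giving the factor (3p + 2) and quotient p² - 3p + 2.
The remaining quadratic factors as (p - 2)(p - 1).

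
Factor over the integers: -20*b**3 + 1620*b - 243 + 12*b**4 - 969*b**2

(2*b - 3)*(6*b - 1)*(b + 9)*(b - 9)

By the rational root theorem, b = 9 is a root, giving the factor (b - 9) and quotient 12*b**3 + 88*b**2 - 177*b + 27.
Next, b = 1/6 is a root, so (6*b - 1) divides it; the quotient is 2*b**2 + 15*b - 27.
The remaining quadratic factors as (2*b - 3)(b + 9).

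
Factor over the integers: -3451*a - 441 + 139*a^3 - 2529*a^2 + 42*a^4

(6*a + 7)*(7*a + 1)*(a + 9)*(a - 7)

Trying the rational-root candidates, a = 7 is a root, so (a - 7) is a factor; dividing leaves 42*a^3 + 433*a^2 + 502*a + 63.
Continuing, a = -7/6 is a root, giving the factor (6*a + 7) and quotient 7*a^2 + 64*a + 9.
The remaining quadratic factors as (7*a + 1)(a + 9).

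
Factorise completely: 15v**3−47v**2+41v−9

Testing divisors of the constant over divisors of the leading coefficient, v = 9/5 is a root, so (5v−9) is a factor; dividing leaves 3v**2−4v+1.
The remaining quadratic factors as (3v−1)(v−1).

(3v−1)(5v−9)(v−1)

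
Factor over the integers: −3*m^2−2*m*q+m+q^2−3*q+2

−(3*m−q+2)*(m+q−1)

Group: −3*m*(m+q−1) + (q−2)*(m+q−1); both groups contain (m+q−1).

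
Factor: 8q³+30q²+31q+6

(2q+3)(4q+1)(q+2)

By the rational root theorem, q = -1/4 is a root, so (4q+1) is a factor; dividing leaves 2q²+7q+6.
The remaining quadratic factors as (2q+3)(q+2).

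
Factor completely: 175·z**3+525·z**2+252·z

7·z·(5·z+12)·(5·z+3)

Pull out the common factor 7·z, then factor the remaining trinomial.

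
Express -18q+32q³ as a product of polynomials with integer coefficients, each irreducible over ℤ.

Factor out 2q, leaving 16q²-9, which is a difference of two squares.

2q(4q+3)(4q-3)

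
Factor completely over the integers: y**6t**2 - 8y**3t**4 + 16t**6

Factor out t**2 first: what remains is y**6 - 8y**3t**2 + 16t**4.
Recognize a perfect-square trinomial with the parts y**3 and 4t**2.

t**2(y**3 - 4t**2)**2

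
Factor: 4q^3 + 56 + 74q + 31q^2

Trying the rational-root candidates, q = −7/4 is a root, so (4q + 7) divides it; the quotient is q^2 + 6q + 8.
The remaining quadratic factors as (q + 2)(q + 4).

(4q + 7)(q + 2)(q + 4)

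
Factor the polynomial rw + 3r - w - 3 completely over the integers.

Group as (rw + 3r) + (-w - 3) = r(w + 3) - (w + 3).
Both groups share the factor (w + 3).

(r - 1)(w + 3)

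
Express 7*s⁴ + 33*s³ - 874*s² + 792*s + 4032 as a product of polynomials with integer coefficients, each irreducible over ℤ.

Trying the rational-root candidates, s = 8 is a root, giving the factor (s - 8) and quotient 7*s³ + 89*s² - 162*s - 504.
Continuing, s = 3 is a root, giving the factor (s - 3) and quotient 7*s² + 110*s + 168.
The remaining quadratic factors as (7*s + 12)(s + 14).

(7*s + 12)*(s + 14)*(s - 3)*(s - 8)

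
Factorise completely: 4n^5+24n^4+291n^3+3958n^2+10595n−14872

(2n+11)(2n+13)(n−1)(n^2−5n+104)

Testing divisors of the constant over divisors of the leading coefficient, n = −11/2 is a root, giving the factor (2n+11) and quotient 2n^4+n^3+140n^2+1209n−1352.
Continuing, n = −13/2 is a root, so (2n+13) is a factor; dividing leaves n^3−6n^2+109n−104.
Next, n = 1 is a root, giving the factor (n−1) and quotient n^2−5n+104.
The quadratic n^2−5n+104 has discriminant −391 < 0 and is irreducible over ℤ.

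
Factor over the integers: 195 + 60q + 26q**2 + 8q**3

(4q + 13)(2q**2 + 15)

Group as (8q**3 + 60q) + (26q**2 + 195) = 4q(2q**2 + 15) + 13(2q**2 + 15).
Both groups share the factor (2q**2 + 15).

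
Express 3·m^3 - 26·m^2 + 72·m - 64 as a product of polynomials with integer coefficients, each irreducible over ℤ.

Testing divisors of the constant over divisors of the leading coefficient, m = 8/3 is a root, so (3·m - 8) is a factor; dividing leaves m^2 - 6·m + 8.
The remaining quadratic factors as (m - 4)(m - 2).

(3·m - 8)·(m - 2)·(m - 4)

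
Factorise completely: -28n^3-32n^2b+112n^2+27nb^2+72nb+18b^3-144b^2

-(7n-6b)(2n+3b)(2n+b-8)

Group: 2n(-14n^2+5nb+56n+6b^2-48b) + 3b(-14n^2+5nb+56n+6b^2-48b); both groups contain (-14n^2+5nb+56n+6b^2-48b), so (2n+3b) is a factor with cofactor -14n^2+5nb+56n+6b^2-48b.
The cofactor groups again: -14n^2+5nb+56n+6b^2-48b = -7n(2n+b-8) + 6b(2n+b-8); both groups contain (2n+b-8), giving -(7n-6b)(2n+b-8).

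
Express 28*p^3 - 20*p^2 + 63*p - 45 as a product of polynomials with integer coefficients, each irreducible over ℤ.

(7*p - 5)*(4*p^2 + 9)

Group as (28*p^3 + 63*p) + (-20*p^2 - 45) = 7*p*(4*p^2 + 9) - 5*(4*p^2 + 9).
Both groups share the factor (4*p^2 + 9).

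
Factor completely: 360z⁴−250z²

Factor out 10z², leaving 36z²−25, which is a difference of two squares.

10z²(6z+5)(6z−5)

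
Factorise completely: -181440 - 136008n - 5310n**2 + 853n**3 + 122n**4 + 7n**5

Among the possible rational roots, n = 9 is a root, so (n - 9) divides it; the quotient is 7n**4 + 185n**3 + 2518n**2 + 17352n + 20160.
Next, n = -10/7 is a root, giving the factor (7n + 10) and quotient n**3 + 25n**2 + 324n + 2016.
Then n = -12 is a root, giving the factor (n + 12) and quotient n**2 + 13n + 168.
The quadratic n**2 + 13n + 168 has discriminant -503 < 0 and is irreducible over ℤ.

(7n + 10)(n + 12)(n - 9)(n**2 + 13n + 168)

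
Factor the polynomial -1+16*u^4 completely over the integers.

(2*u+1)*(2*u-1)*(4*u^2+1)

Difference of squares twice: with A = 2*u and B = 1, A⁴ − B⁴ = (A² − B²)(A² + B²), and A² − B² factors again.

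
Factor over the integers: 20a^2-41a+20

Need a pair with product 20·20 = 400 and sum -41: that's -16 and -25.
Split the middle term: 20a^2-16a - 25a+20 = 4a(5a-4) - 5(5a-4).

(4a-5)(5a-4)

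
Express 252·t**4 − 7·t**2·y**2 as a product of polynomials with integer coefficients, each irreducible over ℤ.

Every term has a factor of 7·t**2. Then 36·t**2 − y**2 = (6·t)² − (y)².

7·t**2·(6·t + y)·(6·t − y)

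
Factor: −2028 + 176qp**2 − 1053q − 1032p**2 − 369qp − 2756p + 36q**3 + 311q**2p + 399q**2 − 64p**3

Group: q(36q**2 + 23qp − 69q − 8p**2 − 116p − 156) + (8p + 13)(36q**2 + 23qp − 69q − 8p**2 − 116p − 156); both groups contain (36q**2 + 23qp − 69q − 8p**2 − 116p − 156), so (q + 8p + 13) is a factor with cofactor 36q**2 + 23qp − 69q − 8p**2 − 116p − 156.
The cofactor groups again: 36q**2 + 23qp − 69q − 8p**2 − 116p − 156 = 9q(4q − p − 13) + (8p + 12)(4q − p − 13); both groups contain (4q − p − 13), giving (9q + 8p + 12)(4q − p − 13).

(4q − p − 13)(9q + 8p + 12)(q + 8p + 13)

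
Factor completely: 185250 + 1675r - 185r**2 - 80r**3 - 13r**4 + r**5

(r + 10)(r - 13)(r - 15)(r**2 + 5r + 95)

Testing divisors of the constant over divisors of the leading coefficient, r = -10 is a root, so (r + 10) is a factor; dividing leaves r**4 - 23r**3 + 150r**2 - 1685r + 18525.
Next, r = 13 is a root, so (r - 13) divides it; the quotient is r**3 - 10r**2 + 20r - 1425.
Then r = 15 is a root, giving the factor (r - 15) and quotient r**2 + 5r + 95.
The quadratic r**2 + 5r + 95 has discriminant -355 < 0 and is irreducible over ℤ.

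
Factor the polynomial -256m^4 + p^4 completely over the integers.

(p - 4m)(p + 4m)(p^2 + 16m^2)

Write as (p^2)² − (16m^2)², then factor p^2 - 16m^2 once more.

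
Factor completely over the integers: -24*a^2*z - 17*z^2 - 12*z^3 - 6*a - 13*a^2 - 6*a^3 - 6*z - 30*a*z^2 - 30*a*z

Group: a*(-6*a^2 - 18*a*z - 13*a - 12*z^2 - 17*z - 6) + z*(-6*a^2 - 18*a*z - 13*a - 12*z^2 - 17*z - 6); both groups contain (-6*a^2 - 18*a*z - 13*a - 12*z^2 - 17*z - 6), so (a + z) is a factor with cofactor -6*a^2 - 18*a*z - 13*a - 12*z^2 - 17*z - 6.
The cofactor groups again: -6*a^2 - 18*a*z - 13*a - 12*z^2 - 17*z - 6 = -2*a*(3*a + 3*z + 2) + (-4*z - 3)*(3*a + 3*z + 2); both groups contain (3*a + 3*z + 2), giving -(2*a + 4*z + 3)*(3*a + 3*z + 2).

-(2*a + 4*z + 3)*(3*a + 3*z + 2)*(a + z)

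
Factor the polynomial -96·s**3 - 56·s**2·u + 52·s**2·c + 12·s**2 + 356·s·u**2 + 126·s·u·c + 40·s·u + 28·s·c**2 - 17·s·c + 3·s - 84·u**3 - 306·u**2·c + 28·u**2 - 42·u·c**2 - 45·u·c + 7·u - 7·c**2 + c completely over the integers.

-(8·s - 2·u - 7·c + 1)·(4·s - 6·u - 1)·(3·s + 7·u + c)

Group: 8·s·(-12·s**2 - 10·s·u - 4·s·c + 3·s + 42·u**2 + 6·u·c + 7·u + c) + (-2·u - 7·c + 1)·(-12·s**2 - 10·s·u - 4·s·c + 3·s + 42·u**2 + 6·u·c + 7·u + c); both groups contain (-12·s**2 - 10·s·u - 4·s·c + 3·s + 42·u**2 + 6·u·c + 7·u + c), so (8·s - 2·u - 7·c + 1) is a factor with cofactor -12·s**2 - 10·s·u - 4·s·c + 3·s + 42·u**2 + 6·u·c + 7·u + c.
The cofactor groups again: -12·s**2 - 10·s·u - 4·s·c + 3·s + 42·u**2 + 6·u·c + 7·u + c = -3·s·(4·s - 6·u - 1) + (-7·u - c)·(4·s - 6·u - 1); both groups contain (4·s - 6·u - 1), giving -(3·s + 7·u + c)·(4·s - 6·u - 1).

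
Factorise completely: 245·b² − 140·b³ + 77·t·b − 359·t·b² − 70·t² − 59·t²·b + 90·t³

(2·t − 5·b)·(9·t + 4·b − 7)·(5·t + 7·b)

Group: 9·t·(10·t² − 11·t·b − 35·b²) + (4·b − 7)·(10·t² − 11·t·b − 35·b²); both groups contain (10·t² − 11·t·b − 35·b²), so (9·t + 4·b − 7) is a factor with cofactor 10·t² − 11·t·b − 35·b².
The cofactor groups again: 10·t² − 11·t·b − 35·b² = 2·t·(5·t + 7·b) − 5·b·(5·t + 7·b); both groups contain (5·t + 7·b), giving (2·t − 5·b)·(5·t + 7·b).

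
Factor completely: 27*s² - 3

3*(3*s + 1)*(3*s - 1)

Every term has a factor of 3. Then 9*s² - 1 = (3*s)² − (1)².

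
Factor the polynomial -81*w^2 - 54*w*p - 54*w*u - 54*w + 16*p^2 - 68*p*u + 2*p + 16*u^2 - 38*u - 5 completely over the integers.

-(9*w - 2*p + 8*u + 1)*(9*w + 8*p - 2*u + 5)

Group: -9*w*(9*w - 2*p + 8*u + 1) + (-8*p + 2*u - 5)*(9*w - 2*p + 8*u + 1); both groups contain (9*w - 2*p + 8*u + 1).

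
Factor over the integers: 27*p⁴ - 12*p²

Every term has a factor of 3*p². Then 9*p² - 4 = (3*p)² − (2)².

3*p²*(3*p + 2)*(3*p - 2)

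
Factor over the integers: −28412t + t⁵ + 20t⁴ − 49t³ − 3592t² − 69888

By the rational root theorem, t = −6 is a root, so (t + 6) is a factor; dividing leaves t⁴ + 14t³ − 133t² − 2794t − 11648.
Continuing, t = 14 is a root, so (t − 14) is a factor; dividing leaves t³ + 28t² + 259t + 832.
Then t = −13 is a root, so (t + 13) divides it; the quotient is t² + 15t + 64.
The quadratic t² + 15t + 64 has discriminant −31 < 0 and is irreducible over ℤ.

(t + 13)(t + 6)(t − 14)(t² + 15t + 64)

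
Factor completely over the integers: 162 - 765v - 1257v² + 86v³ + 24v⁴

(4v + 3)(6v - 1)(v + 9)(v - 6)

By the rational root theorem, v = 1/6 is a root, so (6v - 1) divides it; the quotient is 4v³ + 15v² - 207v - 162.
Then v = -9 is a root, giving the factor (v + 9) and quotient 4v² - 21v - 18.
The remaining quadratic factors as (v - 6)(4v + 3).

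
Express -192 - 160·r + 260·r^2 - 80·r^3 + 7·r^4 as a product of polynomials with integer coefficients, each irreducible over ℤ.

(7·r + 4)·(r - 2)·(r - 4)·(r - 6)

Testing divisors of the constant over divisors of the leading coefficient, r = 6 is a root, so (r - 6) is a factor; dividing leaves 7·r^3 - 38·r^2 + 32·r + 32.
Continuing, r = -4/7 is a root, so (7·r + 4) divides it; the quotient is r^2 - 6·r + 8.
The remaining quadratic factors as (r - 4)(r - 2).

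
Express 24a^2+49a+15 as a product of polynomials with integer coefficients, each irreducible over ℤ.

(3a+5)(8a+3)

Need a pair with product 24·15 = 360 and sum 49: that's 9 and 40.
Split the middle term: 24a^2+9a + 40a+15 = 3a(8a+3) + 5(8a+3).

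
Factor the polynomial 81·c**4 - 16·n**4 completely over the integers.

(3·c + 2·n)·(3·c - 2·n)·(9·c**2 + 4·n**2)

Difference of squares twice: with A = 3·c and B = 2·n, A⁴ − B⁴ = (A² − B²)(A² + B²), and A² − B² factors again.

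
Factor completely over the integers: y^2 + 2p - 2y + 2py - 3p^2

-(3p + y - 2)(p - y)

Group: -p(3p + y - 2) + y(3p + y - 2); both groups contain (3p + y - 2).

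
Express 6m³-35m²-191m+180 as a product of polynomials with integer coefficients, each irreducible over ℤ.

By the rational root theorem, m = -4 is a root, giving the factor (m+4) and quotient 6m²-59m+45.
The remaining quadratic factors as (6m-5)(m-9).

(6m-5)(m+4)(m-9)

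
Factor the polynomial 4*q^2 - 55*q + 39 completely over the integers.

Need a pair with product 4·39 = 156 and sum -55: that's -3 and -52.
Split the middle term: 4*q^2 - 3*q - 52*q + 39 = q*(4*q - 3) - 13*(4*q - 3).

(4*q - 3)*(q - 13)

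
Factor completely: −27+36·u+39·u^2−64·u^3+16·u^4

(4·u+3)·(4·u−3)·(u−1)·(u−3)

Among the possible rational roots, u = 3 is a root, so (u−3) is a factor; dividing leaves 16·u^3−16·u^2−9·u+9.
Continuing, u = −3/4 is a root, so (4·u+3) is a factor; dividing leaves 4·u^2−7·u+3.
The remaining quadratic factors as (u−1)(4·u−3).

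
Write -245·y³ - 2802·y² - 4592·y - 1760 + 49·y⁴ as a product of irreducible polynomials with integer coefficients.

Testing divisors of the constant over divisors of the leading coefficient, y = -4 is a root, so (y + 4) divides it; the quotient is 49·y³ - 441·y² - 1038·y - 440.
Next, y = 11 is a root, so (y - 11) divides it; the quotient is 49·y² + 98·y + 40.
The remaining quadratic factors as (7·y + 10)(7·y + 4).

(7·y + 10)·(7·y + 4)·(y + 4)·(y - 11)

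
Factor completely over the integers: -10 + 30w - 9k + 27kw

Group as (27kw - 9k) + (30w - 10) = 9k(3w - 1) + 10(3w - 1).
Both groups share the factor (3w - 1).

(3w - 1)(9k + 10)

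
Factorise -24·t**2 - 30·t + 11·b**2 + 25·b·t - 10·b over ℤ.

Group: b·(11·b - 8·t - 10) + 3·t·(11·b - 8·t - 10); both groups contain (11·b - 8·t - 10).

(11·b - 8·t - 10)·(b + 3·t)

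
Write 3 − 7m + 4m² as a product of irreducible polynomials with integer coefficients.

(4m − 3)(m − 1)

Need a pair with product 4·3 = 12 and sum −7: that's −4 and −3.
Split the middle term: 4m² − 4m − 3m + 3 = 4m(m − 1) − 3(m − 1).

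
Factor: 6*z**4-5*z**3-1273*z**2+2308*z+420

Testing divisors of the constant over divisors of the leading coefficient, z = -15 is a root, so (z+15) divides it; the quotient is 6*z**3-95*z**2+152*z+28.
Then z = 2 is a root, giving the factor (z-2) and quotient 6*z**2-83*z-14.
The remaining quadratic factors as (6*z+1)(z-14).

(6*z+1)*(z+15)*(z-14)*(z-2)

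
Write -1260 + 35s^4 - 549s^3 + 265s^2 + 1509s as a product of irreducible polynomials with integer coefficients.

Among the possible rational roots, s = 15 is a root, so (s - 15) is a factor; dividing leaves 35s^3 - 24s^2 - 95s + 84.
Continuing, s = -12/7 is a root, so (7s + 12) divides it; the quotient is 5s^2 - 12s + 7.
The remaining quadratic factors as (s - 1)(5s - 7).

(5s - 7)(7s + 12)(s - 1)(s - 15)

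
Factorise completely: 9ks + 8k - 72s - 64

(9s + 8)(k - 8)

Group as (9ks + 8k) + (-72s - 64) = k(9s + 8) - 8(9s + 8).
Both groups share the factor (9s + 8).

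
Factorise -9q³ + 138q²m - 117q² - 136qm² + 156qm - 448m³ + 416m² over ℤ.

-(q - 14m + 13)(3q - 8m)(3q + 4m)

Group: 3q(-3q² + 38qm - 39q + 56m² - 52m) - 8m(-3q² + 38qm - 39q + 56m² - 52m); both groups contain (-3q² + 38qm - 39q + 56m² - 52m), so (3q - 8m) is a factor with cofactor -3q² + 38qm - 39q + 56m² - 52m.
The cofactor groups again: -3q² + 38qm - 39q + 56m² - 52m = -3q(q - 14m + 13) - 4m(q - 14m + 13); both groups contain (q - 14m + 13), giving -(3q + 4m)(q - 14m + 13).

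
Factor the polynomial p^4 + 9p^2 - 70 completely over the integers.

Substitute u = p^2 to get a quadratic in u, then factor.
p^2 + 14 is irreducible over ℤ (always positive, so no real roots).
p^2 - 5 is irreducible over ℤ (5 is not a perfect square).

(p^2 + 14)(p^2 - 5)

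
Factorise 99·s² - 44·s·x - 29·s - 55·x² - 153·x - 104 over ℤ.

(11·s - 11·x - 13)·(9·s + 5·x + 8)

Group: 9·s·(11·s - 11·x - 13) + (5·x + 8)·(11·s - 11·x - 13); both groups contain (11·s - 11·x - 13).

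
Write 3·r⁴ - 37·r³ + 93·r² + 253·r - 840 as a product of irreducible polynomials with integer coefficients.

(3·r + 8)·(r - 3)·(r - 5)·(r - 7)

Trying the rational-root candidates, r = -8/3 is a root, so (3·r + 8) divides it; the quotient is r³ - 15·r² + 71·r - 105.
Next, r = 7 is a root, so (r - 7) is a factor; dividing leaves r² - 8·r + 15.
The remaining quadratic factors as (r - 5)(r - 3).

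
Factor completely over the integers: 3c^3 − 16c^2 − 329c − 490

(3c + 5)(c + 7)(c − 14)

Testing divisors of the constant over divisors of the leading coefficient, c = 14 is a root, so (c − 14) divides it; the quotient is 3c^2 + 26c + 35.
The remaining quadratic factors as (3c + 5)(c + 7).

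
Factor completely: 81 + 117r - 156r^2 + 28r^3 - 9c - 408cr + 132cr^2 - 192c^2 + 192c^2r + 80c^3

Group: 5c(16c^2 + 16cr - 48c + 4r^2 - 24r + 27) + (7r + 3)(16c^2 + 16cr - 48c + 4r^2 - 24r + 27); both groups contain (16c^2 + 16cr - 48c + 4r^2 - 24r + 27), so (5c + 7r + 3) is a factor with cofactor 16c^2 + 16cr - 48c + 4r^2 - 24r + 27.
The cofactor groups again: 16c^2 + 16cr - 48c + 4r^2 - 24r + 27 = 4c(4c + 2r - 9) + (2r - 3)(4c + 2r - 9); both groups contain (4c + 2r - 9), giving (4c + 2r - 3)(4c + 2r - 9).

(4c + 2r - 3)(4c + 2r - 9)(5c + 7r + 3)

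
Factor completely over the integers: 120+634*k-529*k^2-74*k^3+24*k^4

By the rational root theorem, k = -1/6 is a root, so (6*k+1) divides it; the quotient is 4*k^3-13*k^2-86*k+120.
Then k = -4 is a root, so (k+4) is a factor; dividing leaves 4*k^2-29*k+30.
The remaining quadratic factors as (4*k-5)(k-6).

(4*k-5)*(6*k+1)*(k+4)*(k-6)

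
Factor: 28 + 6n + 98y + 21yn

Group as (21yn + 98y) + (6n + 28) = 7y(3n + 14) + 2(3n + 14).
Both groups share the factor (3n + 14).

(3n + 14)(7y + 2)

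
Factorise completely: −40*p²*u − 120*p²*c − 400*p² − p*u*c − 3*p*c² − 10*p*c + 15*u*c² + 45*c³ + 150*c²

Group: 5*p*(−8*p*u − 24*p*c − 80*p − 5*u*c − 15*c² − 50*c) − 3*c*(−8*p*u − 24*p*c − 80*p − 5*u*c − 15*c² − 50*c); both groups contain (−8*p*u − 24*p*c − 80*p − 5*u*c − 15*c² − 50*c), so (5*p − 3*c) is a factor with cofactor −8*p*u − 24*p*c − 80*p − 5*u*c − 15*c² − 50*c.
The cofactor groups again: −8*p*u − 24*p*c − 80*p − 5*u*c − 15*c² − 50*c = −8*p*(u + 3*c + 10) − 5*c*(u + 3*c + 10); both groups contain (u + 3*c + 10), giving −(8*p + 5*c)*(u + 3*c + 10).

−(5*p − 3*c)*(u + 3*c + 10)*(8*p + 5*c)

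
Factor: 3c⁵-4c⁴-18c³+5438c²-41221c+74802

Among the possible rational roots, c = 13/3 is a root, so (3c-13) is a factor; dividing leaves c⁴+3c³+7c²+1843c-5754.
Next, c = -14 is a root, so (c+14) is a factor; dividing leaves c³-11c²+161c-411.
Next, c = 3 is a root, so (c-3) divides it; the quotient is c²-8c+137.
The quadratic c²-8c+137 has discriminant -484 < 0 and is irreducible over ℤ.

(3c-13)(c+14)(c-3)(c²-8c+137)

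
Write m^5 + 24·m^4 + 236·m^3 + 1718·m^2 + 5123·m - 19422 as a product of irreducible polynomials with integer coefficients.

(m + 13)·(m + 9)·(m - 2)·(m^2 + 4·m + 83)

Among the possible rational roots, m = -9 is a root, so (m + 9) divides it; the quotient is m^4 + 15·m^3 + 101·m^2 + 809·m - 2158.
Continuing, m = 2 is a root, giving the factor (m - 2) and quotient m^3 + 17·m^2 + 135·m + 1079.
Next, m = -13 is a root, so (m + 13) divides it; the quotient is m^2 + 4·m + 83.
The quadratic m^2 + 4·m + 83 has discriminant -316 < 0 and is irreducible over ℤ.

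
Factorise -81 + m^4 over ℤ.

(m + 3)(m - 3)(m^2 + 9)

Write as (m^2)² − (9)², then factor m^2 - 9 once more.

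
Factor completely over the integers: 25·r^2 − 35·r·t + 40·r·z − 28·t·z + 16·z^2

(5·r + 4·z)·(5·r − 7·t + 4·z)

Group: 5·r·(5·r − 7·t + 4·z) + 4·z·(5·r − 7·t + 4·z); both groups contain (5·r − 7·t + 4·z).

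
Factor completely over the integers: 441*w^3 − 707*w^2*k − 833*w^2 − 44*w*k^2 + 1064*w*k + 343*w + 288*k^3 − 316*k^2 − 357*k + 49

(9*w − 8*k + 1)*(7*w − 9*k − 7)*(7*w + 4*k − 7)

Group: 7*w*(63*w^2 − 20*w*k − 56*w − 32*k^2 + 60*k − 7) + (−9*k − 7)*(63*w^2 − 20*w*k − 56*w − 32*k^2 + 60*k − 7); both groups contain (63*w^2 − 20*w*k − 56*w − 32*k^2 + 60*k − 7), so (7*w − 9*k − 7) is a factor with cofactor 63*w^2 − 20*w*k − 56*w − 32*k^2 + 60*k − 7.
The cofactor groups again: 63*w^2 − 20*w*k − 56*w − 32*k^2 + 60*k − 7 = 7*w*(9*w − 8*k + 1) + (4*k − 7)*(9*w − 8*k + 1); both groups contain (9*w − 8*k + 1), giving (7*w + 4*k − 7)*(9*w − 8*k + 1).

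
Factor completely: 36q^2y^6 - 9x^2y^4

9y^4(2qy + x)(2qy - x)

Every term has a factor of 9y^4; factoring it out leaves 4q^2y^2 - x^2.
Recognize a difference of squares with the parts 2qy and x.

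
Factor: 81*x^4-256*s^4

Difference of squares twice: with A = 3*x and B = 4*s, A⁴ − B⁴ = (A² − B²)(A² + B²), and A² − B² factors again.

(3*x-4*s)*(3*x+4*s)*(9*x^2+16*s^2)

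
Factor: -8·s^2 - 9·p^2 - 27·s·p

Group: -s·(8·s + 3·p) - 3·p·(8·s + 3·p); both groups contain (8·s + 3·p).

-(8·s + 3·p)·(s + 3·p)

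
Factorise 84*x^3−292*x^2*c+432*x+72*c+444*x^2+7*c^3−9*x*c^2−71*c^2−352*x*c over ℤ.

(2*x−7*c+8)*(7*x−c+9)*(6*x+c)

Group: 2*x*(42*x^2+x*c+54*x−c^2+9*c) + (−7*c+8)*(42*x^2+x*c+54*x−c^2+9*c); both groups contain (42*x^2+x*c+54*x−c^2+9*c), so (2*x−7*c+8) is a factor with cofactor 42*x^2+x*c+54*x−c^2+9*c.
The cofactor groups again: 42*x^2+x*c+54*x−c^2+9*c = 6*x*(7*x−c+9) + c*(7*x−c+9); both groups contain (7*x−c+9), giving (6*x+c)*(7*x−c+9).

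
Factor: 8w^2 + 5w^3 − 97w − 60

(5w + 3)(w + 5)(w − 4)

Testing divisors of the constant over divisors of the leading coefficient, w = 4 is a root, giving the factor (w − 4) and quotient 5w^2 + 28w + 15.
The remaining quadratic factors as (5w + 3)(w + 5).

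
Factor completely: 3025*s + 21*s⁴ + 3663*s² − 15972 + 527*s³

(3*s + 11)*(7*s − 11)*(s + 11)*(s + 12)

By the rational root theorem, s = −12 is a root, so (s + 12) is a factor; dividing leaves 21*s³ + 275*s² + 363*s − 1331.
Continuing, s = −11 is a root, so (s + 11) divides it; the quotient is 21*s² + 44*s − 121.
The remaining quadratic factors as (3*s + 11)(7*s − 11).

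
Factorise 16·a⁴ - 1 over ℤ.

Write as (4·a²)² − (1)², then factor 4·a² - 1 once more.

(2·a + 1)·(2·a - 1)·(4·a² + 1)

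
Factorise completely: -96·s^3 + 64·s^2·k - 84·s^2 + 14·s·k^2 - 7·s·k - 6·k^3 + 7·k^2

Group: 3·s·(-32·s^2 + 32·s·k - 28·s - 6·k^2 + 7·k) + k·(-32·s^2 + 32·s·k - 28·s - 6·k^2 + 7·k); both groups contain (-32·s^2 + 32·s·k - 28·s - 6·k^2 + 7·k), so (3·s + k) is a factor with cofactor -32·s^2 + 32·s·k - 28·s - 6·k^2 + 7·k.
The cofactor groups again: -32·s^2 + 32·s·k - 28·s - 6·k^2 + 7·k = -8·s·(4·s - k) + (6·k - 7)·(4·s - k); both groups contain (4·s - k), giving -(8·s - 6·k + 7)·(4·s - k).

-(8·s - 6·k + 7)·(4·s - k)·(3·s + k)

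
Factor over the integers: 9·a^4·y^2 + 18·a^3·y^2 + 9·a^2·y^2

Pull out the common factor 9·a^2·y^2, leaving a^2 + 2·a + 1.
Recognize a perfect-square trinomial with the parts 1 and a.

9·a^2·y^2·(a + 1)^2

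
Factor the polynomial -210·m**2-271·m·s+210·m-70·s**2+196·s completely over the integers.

-(14·m+5·s-14)·(15·m+14·s)

Group: -14·m·(15·m+14·s) + (-5·s+14)·(15·m+14·s); both groups contain (15·m+14·s).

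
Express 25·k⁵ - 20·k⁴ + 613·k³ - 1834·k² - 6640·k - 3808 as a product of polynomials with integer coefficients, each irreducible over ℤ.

(5·k + 4)·(5·k + 7)·(k - 4)·(k² + k + 34)

Trying the rational-root candidates, k = -4/5 is a root, giving the factor (5·k + 4) and quotient 5·k⁴ - 8·k³ + 129·k² - 470·k - 952.
Then k = 4 is a root, giving the factor (k - 4) and quotient 5·k³ + 12·k² + 177·k + 238.
Then k = -7/5 is a root, so (5·k + 7) divides it; the quotient is k² + k + 34.
The quadratic k² + k + 34 has discriminant -135 < 0 and is irreducible over ℤ.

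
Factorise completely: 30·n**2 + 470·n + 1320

10·(3·n + 11)·(n + 12)

Pull out the common factor 10, then factor the remaining trinomial.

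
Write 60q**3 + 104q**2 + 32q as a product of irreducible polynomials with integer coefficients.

Pull out the common factor 4q, then factor the remaining trinomial.

4q(3q + 4)(5q + 2)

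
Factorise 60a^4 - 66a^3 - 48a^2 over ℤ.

6a^2(2a + 1)(5a - 8)

Pull out the common factor 6a^2, then factor the remaining trinomial.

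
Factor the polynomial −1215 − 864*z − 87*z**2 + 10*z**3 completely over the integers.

By the rational root theorem, z = −9/5 is a root, so (5*z + 9) divides it; the quotient is 2*z**2 − 21*z − 135.
The remaining quadratic factors as (z − 15)(2*z + 9).

(2*z + 9)*(5*z + 9)*(z − 15)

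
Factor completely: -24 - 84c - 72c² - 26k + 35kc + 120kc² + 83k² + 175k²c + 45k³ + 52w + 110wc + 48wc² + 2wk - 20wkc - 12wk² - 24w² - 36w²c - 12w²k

Group: 6w(-2wk - 6wc - 4w - 5k² - 15kc - 7k + 9c + 6) + (-9k - 8c - 4)(-2wk - 6wc - 4w - 5k² - 15kc - 7k + 9c + 6); both groups contain (-2wk - 6wc - 4w - 5k² - 15kc - 7k + 9c + 6), so (6w - 9k - 8c - 4) is a factor with cofactor -2wk - 6wc - 4w - 5k² - 15kc - 7k + 9c + 6.
The cofactor groups again: -2wk - 6wc - 4w - 5k² - 15kc - 7k + 9c + 6 = -k(2w + 5k - 3) + (-3c - 2)(2w + 5k - 3); both groups contain (2w + 5k - 3), giving -(k + 3c + 2)(2w + 5k - 3).

-(6w - 9k - 8c - 4)(k + 3c + 2)(2w + 5k - 3)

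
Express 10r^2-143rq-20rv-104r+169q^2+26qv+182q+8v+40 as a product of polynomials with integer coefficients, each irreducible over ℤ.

Group: 10r(r-13q-2v-10) + (-13q-4)(r-13q-2v-10); both groups contain (r-13q-2v-10).

(10r-13q-4)(r-13q-2v-10)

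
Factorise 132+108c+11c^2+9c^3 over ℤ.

Group as (9c^3+108c) + (11c^2+132) = 9c(c^2+12) + 11(c^2+12).
Both groups share the factor (c^2+12).

(9c+11)(c^2+12)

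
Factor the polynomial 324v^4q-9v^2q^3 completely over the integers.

9qv^2(6v-q)(6v+q)

Pull out the common factor 9v^2q; 36v^2-q^2 is a difference of squares.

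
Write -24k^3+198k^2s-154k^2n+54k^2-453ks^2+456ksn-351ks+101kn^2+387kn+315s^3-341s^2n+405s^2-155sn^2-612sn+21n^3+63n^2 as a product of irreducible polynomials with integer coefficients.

-(4k-7s-3n-9)(6k-9s+n)(k-5s+7n)

Group: 4k(-6k^2+39ks-43kn-45s^2+68sn-7n^2) + (-7s-3n-9)(-6k^2+39ks-43kn-45s^2+68sn-7n^2); both groups contain (-6k^2+39ks-43kn-45s^2+68sn-7n^2), so (4k-7s-3n-9) is a factor with cofactor -6k^2+39ks-43kn-45s^2+68sn-7n^2.
The cofactor groups again: -6k^2+39ks-43kn-45s^2+68sn-7n^2 = -k(6k-9s+n) + (5s-7n)(6k-9s+n); both groups contain (6k-9s+n), giving -(k-5s+7n)(6k-9s+n).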